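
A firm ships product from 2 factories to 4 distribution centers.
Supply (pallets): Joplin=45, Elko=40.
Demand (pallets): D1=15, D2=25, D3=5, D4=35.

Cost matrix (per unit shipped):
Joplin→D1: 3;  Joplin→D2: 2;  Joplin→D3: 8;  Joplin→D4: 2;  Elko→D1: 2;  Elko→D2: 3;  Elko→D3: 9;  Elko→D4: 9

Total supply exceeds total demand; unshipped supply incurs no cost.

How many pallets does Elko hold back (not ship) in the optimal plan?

5

An optimal plan:
  Joplin to D2: 10 × 2 = 20
  Joplin to D4: 35 × 2 = 70
  Elko to D1: 15 × 2 = 30
  Elko to D2: 15 × 3 = 45
  Elko to D3: 5 × 9 = 45
Total cost = 210.
Elko ships 35 of its 40, leaving 5.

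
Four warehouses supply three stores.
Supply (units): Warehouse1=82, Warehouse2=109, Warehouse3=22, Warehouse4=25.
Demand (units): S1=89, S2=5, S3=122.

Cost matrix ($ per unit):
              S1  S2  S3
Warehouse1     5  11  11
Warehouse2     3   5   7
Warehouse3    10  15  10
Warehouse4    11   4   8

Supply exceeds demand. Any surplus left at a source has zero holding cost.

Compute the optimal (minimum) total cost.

1325

A cheapest plan:
  Warehouse1–S1: 82 × $5 = $410
  Warehouse2–S1: 7 × $3 = $21
  Warehouse2–S3: 102 × $7 = $714
  Warehouse4–S2: 5 × $4 = $20
  Warehouse4–S3: 20 × $8 = $160
Total = 410 + 21 + 714 + 20 + 160 = $1325.
(Supply check: Warehouse1 ships 82; Warehouse2 ships 109; Warehouse3 ships 0; Warehouse4 ships 25.)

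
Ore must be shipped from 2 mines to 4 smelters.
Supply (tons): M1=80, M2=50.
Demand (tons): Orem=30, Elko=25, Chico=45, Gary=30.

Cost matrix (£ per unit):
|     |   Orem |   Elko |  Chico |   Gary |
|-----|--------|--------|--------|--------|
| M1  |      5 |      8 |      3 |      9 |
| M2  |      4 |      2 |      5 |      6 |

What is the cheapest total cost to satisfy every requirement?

An optimal shipping plan:
  M1 to Orem: 30 × £5 = £150
  M1 to Chico: 45 × £3 = £135
  M1 to Gary: 5 × £9 = £45
  M2 to Elko: 25 × £2 = £50
  M2 to Gary: 25 × £6 = £150
Total = 150 + 135 + 45 + 50 + 150 = £530.

530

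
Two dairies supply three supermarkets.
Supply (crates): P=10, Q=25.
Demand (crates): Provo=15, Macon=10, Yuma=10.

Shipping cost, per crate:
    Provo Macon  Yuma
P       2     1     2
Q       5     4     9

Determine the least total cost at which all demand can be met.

One minimum-cost allocation:
  P–Yuma: 10 × 2 = 20
  Q–Provo: 15 × 5 = 75
  Q–Macon: 10 × 4 = 40
Total = 20 + 75 + 40 = 135.

135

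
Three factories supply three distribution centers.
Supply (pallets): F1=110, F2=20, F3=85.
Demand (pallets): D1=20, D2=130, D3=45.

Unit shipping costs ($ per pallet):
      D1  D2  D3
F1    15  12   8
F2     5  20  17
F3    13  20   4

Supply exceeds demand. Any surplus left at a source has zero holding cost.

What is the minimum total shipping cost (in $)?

A cheapest plan:
  F1->D2: 110 × $12 = $1320
  F2->D1: 20 × $5 = $100
  F3->D2: 20 × $20 = $400
  F3->D3: 45 × $4 = $180
Total = 1320 + 100 + 400 + 180 = $2000.

2000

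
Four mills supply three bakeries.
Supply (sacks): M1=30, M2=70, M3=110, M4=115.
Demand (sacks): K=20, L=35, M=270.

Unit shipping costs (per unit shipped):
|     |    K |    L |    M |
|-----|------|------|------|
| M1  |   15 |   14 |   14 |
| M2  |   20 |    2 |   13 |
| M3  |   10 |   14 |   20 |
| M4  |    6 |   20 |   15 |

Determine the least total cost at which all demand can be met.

An optimal shipping plan:
  M1->M: 30 sacks
  M2->L: 35 sacks
  M2->M: 35 sacks
  M3->K: 20 sacks
  M3->M: 90 sacks
  M4->M: 115 sacks
Total cost = 4670.
(Supply check: M1 ships 30; M2 ships 70; M3 ships 110; M4 ships 115.)

4670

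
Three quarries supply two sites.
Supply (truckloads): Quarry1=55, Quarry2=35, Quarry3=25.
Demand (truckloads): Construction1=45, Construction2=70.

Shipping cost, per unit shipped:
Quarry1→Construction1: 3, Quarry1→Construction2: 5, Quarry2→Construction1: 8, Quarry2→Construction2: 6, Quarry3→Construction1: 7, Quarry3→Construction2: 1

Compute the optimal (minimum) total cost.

Optimal allocation:
  Quarry1 to Construction1: 45 × 3 = 135
  Quarry1 to Construction2: 10 × 5 = 50
  Quarry2 to Construction2: 35 × 6 = 210
  Quarry3 to Construction2: 25 × 1 = 25
Total = 135 + 50 + 210 + 25 = 420.

420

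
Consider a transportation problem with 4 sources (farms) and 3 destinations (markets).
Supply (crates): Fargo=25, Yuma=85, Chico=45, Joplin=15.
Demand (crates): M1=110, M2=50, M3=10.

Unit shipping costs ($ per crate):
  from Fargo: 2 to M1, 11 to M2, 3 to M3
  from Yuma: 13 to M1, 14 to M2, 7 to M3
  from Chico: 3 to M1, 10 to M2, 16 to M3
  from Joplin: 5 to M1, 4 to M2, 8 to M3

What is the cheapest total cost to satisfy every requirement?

Optimal allocation:
  Fargo to M1: 25 × $2 = $50
  Yuma to M1: 40 × $13 = $520
  Yuma to M2: 35 × $14 = $490
  Yuma to M3: 10 × $7 = $70
  Chico to M1: 45 × $3 = $135
  Joplin to M2: 15 × $4 = $60
Total = 50 + 520 + 490 + 70 + 135 + 60 = $1325.

1325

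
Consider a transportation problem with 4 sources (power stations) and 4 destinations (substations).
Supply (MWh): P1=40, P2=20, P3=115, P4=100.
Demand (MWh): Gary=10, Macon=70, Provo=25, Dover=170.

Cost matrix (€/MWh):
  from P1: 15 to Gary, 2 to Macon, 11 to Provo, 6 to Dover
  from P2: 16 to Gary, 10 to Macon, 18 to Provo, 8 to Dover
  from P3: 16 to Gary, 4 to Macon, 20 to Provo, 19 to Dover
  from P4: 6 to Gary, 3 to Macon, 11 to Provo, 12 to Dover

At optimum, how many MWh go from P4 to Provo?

Solving gives:
  P1→Dover: 40 × €6 = €240
  P2→Dover: 20 × €8 = €160
  P3→Macon: 70 × €4 = €280
  P3→Dover: 45 × €19 = €855
  P4→Gary: 10 × €6 = €60
  P4→Provo: 25 × €11 = €275
  P4→Dover: 65 × €12 = €780
Total cost = €2650.
So P4→Provo carries 25 MWh.

25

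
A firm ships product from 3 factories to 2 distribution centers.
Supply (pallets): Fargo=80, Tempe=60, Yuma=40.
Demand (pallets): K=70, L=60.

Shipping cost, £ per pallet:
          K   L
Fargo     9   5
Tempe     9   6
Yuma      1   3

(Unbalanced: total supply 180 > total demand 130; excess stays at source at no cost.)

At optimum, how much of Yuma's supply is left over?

An optimal plan:
  Fargo–L: 60 × £5 = £300
  Tempe–K: 30 × £9 = £270
  Yuma–K: 40 × £1 = £40
Total cost = £610.
Yuma ships 40 of its 40, leaving 0.

0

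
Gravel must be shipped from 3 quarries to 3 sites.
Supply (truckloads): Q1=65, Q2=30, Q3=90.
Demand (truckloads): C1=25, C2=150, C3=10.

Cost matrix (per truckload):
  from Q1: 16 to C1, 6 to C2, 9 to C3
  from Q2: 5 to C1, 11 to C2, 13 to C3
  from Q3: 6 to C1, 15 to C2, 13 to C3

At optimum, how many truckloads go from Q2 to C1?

0

Solving gives:
  Q1 to C2: 65 × 6 = 390
  Q2 to C2: 30 × 11 = 330
  Q3 to C1: 25 × 6 = 150
  Q3 to C2: 55 × 15 = 825
  Q3 to C3: 10 × 13 = 130
Total cost = 1825.
The route Q2→C1 is not used.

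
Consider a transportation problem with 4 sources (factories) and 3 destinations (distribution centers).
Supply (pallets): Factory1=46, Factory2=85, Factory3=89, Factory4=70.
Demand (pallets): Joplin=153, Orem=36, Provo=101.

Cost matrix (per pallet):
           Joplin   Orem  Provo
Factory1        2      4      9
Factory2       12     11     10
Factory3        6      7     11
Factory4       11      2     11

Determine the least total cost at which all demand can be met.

1922

One minimum-cost allocation:
  Factory1–Joplin: 46 × 2 = 92
  Factory2–Provo: 85 × 10 = 850
  Factory3–Joplin: 89 × 6 = 534
  Factory4–Joplin: 18 × 11 = 198
  Factory4–Orem: 36 × 2 = 72
  Factory4–Provo: 16 × 11 = 176
Total = 92 + 850 + 534 + 198 + 72 + 176 = 1922.
(Supply check: Factory1 ships 46; Factory2 ships 85; Factory3 ships 89; Factory4 ships 70.)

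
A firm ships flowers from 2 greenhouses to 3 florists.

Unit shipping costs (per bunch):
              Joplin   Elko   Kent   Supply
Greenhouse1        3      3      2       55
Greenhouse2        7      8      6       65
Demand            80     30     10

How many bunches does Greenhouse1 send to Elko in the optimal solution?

Optimal shipments:
  Greenhouse1 to Joplin: 15 × 3 = 45
  Greenhouse1 to Elko: 30 × 3 = 90
  Greenhouse1 to Kent: 10 × 2 = 20
  Greenhouse2 to Joplin: 65 × 7 = 455
Total cost = 610.
So Greenhouse1→Elko carries 30 bunches.

30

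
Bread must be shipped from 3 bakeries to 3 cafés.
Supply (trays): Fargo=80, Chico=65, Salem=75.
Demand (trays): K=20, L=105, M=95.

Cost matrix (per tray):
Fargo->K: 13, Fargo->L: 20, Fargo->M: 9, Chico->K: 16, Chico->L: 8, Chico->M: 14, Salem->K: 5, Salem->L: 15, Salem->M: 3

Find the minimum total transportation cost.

1945

One minimum-cost allocation:
  Fargo->L: 40 × 20 = 800
  Fargo->M: 40 × 9 = 360
  Chico->L: 65 × 8 = 520
  Salem->K: 20 × 5 = 100
  Salem->M: 55 × 3 = 165
Total = 800 + 360 + 520 + 100 + 165 = 1945.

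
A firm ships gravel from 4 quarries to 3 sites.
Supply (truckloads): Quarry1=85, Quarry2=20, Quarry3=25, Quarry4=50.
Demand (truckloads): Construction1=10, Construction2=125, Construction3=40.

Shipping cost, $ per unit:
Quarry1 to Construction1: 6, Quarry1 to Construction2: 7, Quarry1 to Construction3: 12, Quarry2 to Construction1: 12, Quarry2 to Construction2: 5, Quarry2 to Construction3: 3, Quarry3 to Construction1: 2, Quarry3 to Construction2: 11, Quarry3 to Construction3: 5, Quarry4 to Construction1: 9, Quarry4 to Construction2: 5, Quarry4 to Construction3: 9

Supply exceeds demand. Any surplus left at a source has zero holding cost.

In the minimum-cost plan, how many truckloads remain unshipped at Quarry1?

Minimum-cost shipments:
  Quarry1–Construction1: 5 × $6 = $30
  Quarry1–Construction2: 75 × $7 = $525
  Quarry2–Construction3: 20 × $3 = $60
  Quarry3–Construction1: 5 × $2 = $10
  Quarry3–Construction3: 20 × $5 = $100
  Quarry4–Construction2: 50 × $5 = $250
Total cost = $975.
Quarry1 ships 80 of its 85, leaving 5.

5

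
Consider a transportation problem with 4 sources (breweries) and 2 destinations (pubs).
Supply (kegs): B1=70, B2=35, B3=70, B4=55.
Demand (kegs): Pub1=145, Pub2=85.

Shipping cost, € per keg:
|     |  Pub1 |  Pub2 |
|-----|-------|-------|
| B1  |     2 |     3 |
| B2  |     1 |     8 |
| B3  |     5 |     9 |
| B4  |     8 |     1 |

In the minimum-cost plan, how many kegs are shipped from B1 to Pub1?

40

Solving gives:
  B1 to Pub1: 40 × €2 = €80
  B1 to Pub2: 30 × €3 = €90
  B2 to Pub1: 35 × €1 = €35
  B3 to Pub1: 70 × €5 = €350
  B4 to Pub2: 55 × €1 = €55
Total cost = €610.
So B1→Pub1 carries 40 kegs.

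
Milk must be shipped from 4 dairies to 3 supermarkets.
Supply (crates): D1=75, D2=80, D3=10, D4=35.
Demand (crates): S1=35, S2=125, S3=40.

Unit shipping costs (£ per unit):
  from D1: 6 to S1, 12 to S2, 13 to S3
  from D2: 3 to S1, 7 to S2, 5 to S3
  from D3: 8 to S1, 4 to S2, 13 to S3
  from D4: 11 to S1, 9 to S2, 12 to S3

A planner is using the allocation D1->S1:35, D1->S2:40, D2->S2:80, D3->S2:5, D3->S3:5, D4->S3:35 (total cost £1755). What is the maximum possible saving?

Current plan cost = 35·6 + 40·12 + 80·7 + 5·4 + 5·13 + 35·12 = £1755.
Optimal plan:
  D1 to S1: 35 crates
  D1 to S2: 40 crates
  D2 to S2: 40 crates
  D2 to S3: 40 crates
  D3 to S2: 10 crates
  D4 to S2: 35 crates
Optimal cost = £1525.
Saving = 1755 − 1525 = £230.

230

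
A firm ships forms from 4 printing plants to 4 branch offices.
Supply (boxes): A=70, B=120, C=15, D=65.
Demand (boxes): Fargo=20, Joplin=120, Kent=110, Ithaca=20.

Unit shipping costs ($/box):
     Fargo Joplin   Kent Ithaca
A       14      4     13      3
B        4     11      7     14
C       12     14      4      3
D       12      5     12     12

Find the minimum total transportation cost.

1425

Optimal allocation:
  A->Joplin: 55 × $4 = $220
  A->Ithaca: 15 × $3 = $45
  B->Fargo: 20 × $4 = $80
  B->Kent: 100 × $7 = $700
  C->Kent: 10 × $4 = $40
  C->Ithaca: 5 × $3 = $15
  D->Joplin: 65 × $5 = $325
Total = 220 + 45 + 80 + 700 + 40 + 15 + 325 = $1425.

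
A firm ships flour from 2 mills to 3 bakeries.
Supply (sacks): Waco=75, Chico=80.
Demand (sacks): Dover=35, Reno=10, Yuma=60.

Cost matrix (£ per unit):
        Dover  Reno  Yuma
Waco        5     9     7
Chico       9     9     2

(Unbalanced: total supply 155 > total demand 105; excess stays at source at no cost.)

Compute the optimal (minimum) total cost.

385

One minimum-cost allocation:
  Waco to Dover: 35 × £5 = £175
  Waco to Reno: 10 × £9 = £90
  Chico to Yuma: 60 × £2 = £120
Total = 175 + 90 + 120 = £385.
(Supply check: Waco ships 45; Chico ships 60.)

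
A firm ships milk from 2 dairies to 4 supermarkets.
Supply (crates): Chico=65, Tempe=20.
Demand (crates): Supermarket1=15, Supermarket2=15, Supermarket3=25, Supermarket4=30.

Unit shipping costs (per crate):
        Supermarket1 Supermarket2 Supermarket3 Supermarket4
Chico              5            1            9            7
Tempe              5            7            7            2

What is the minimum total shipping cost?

425

One minimum-cost allocation:
  Chico->Supermarket1: 15 × 5 = 75
  Chico->Supermarket2: 15 × 1 = 15
  Chico->Supermarket3: 25 × 9 = 225
  Chico->Supermarket4: 10 × 7 = 70
  Tempe->Supermarket4: 20 × 2 = 40
Total = 75 + 15 + 225 + 70 + 40 = 425.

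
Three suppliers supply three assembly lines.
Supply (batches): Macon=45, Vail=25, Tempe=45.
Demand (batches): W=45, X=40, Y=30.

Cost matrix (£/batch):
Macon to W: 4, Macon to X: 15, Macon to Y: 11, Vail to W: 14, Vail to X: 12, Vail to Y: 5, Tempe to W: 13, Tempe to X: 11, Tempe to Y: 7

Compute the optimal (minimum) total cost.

A cheapest plan:
  Macon→W: 45 × £4 = £180
  Vail→Y: 25 × £5 = £125
  Tempe→X: 40 × £11 = £440
  Tempe→Y: 5 × £7 = £35
Total = 180 + 125 + 440 + 35 = £780.
(Supply check: Macon ships 45; Vail ships 25; Tempe ships 45.)

780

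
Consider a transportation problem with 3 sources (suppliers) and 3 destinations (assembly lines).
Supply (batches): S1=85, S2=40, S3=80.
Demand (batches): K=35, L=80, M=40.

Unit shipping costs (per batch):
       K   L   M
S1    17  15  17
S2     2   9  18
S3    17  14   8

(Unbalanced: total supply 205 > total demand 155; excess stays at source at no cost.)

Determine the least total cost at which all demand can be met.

1520

Optimal allocation:
  S1–L: 35 × 15 = 525
  S2–K: 35 × 2 = 70
  S2–L: 5 × 9 = 45
  S3–L: 40 × 14 = 560
  S3–M: 40 × 8 = 320
Total = 525 + 70 + 45 + 560 + 320 = 1520.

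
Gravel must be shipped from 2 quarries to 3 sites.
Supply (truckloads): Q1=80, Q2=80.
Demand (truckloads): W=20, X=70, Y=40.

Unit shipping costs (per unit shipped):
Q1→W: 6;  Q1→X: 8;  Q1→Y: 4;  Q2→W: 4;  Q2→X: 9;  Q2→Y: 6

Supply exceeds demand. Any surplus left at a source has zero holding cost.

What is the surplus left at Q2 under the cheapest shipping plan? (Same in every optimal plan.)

An optimal plan:
  Q1->X: 40 truckloads
  Q1->Y: 40 truckloads
  Q2->W: 20 truckloads
  Q2->X: 30 truckloads
Total cost = 830.
Q2 ships 50 of its 80, leaving 30.

30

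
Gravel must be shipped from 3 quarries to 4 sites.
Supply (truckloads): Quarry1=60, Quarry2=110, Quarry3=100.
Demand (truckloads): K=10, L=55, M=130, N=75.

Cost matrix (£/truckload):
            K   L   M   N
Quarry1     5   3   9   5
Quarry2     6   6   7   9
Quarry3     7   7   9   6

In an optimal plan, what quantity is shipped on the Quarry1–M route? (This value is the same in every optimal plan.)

0

Optimal shipments:
  Quarry1→K: 5 × £5 = £25
  Quarry1→L: 55 × £3 = £165
  Quarry2→M: 110 × £7 = £770
  Quarry3→K: 5 × £7 = £35
  Quarry3→M: 20 × £9 = £180
  Quarry3→N: 75 × £6 = £450
Total cost = £1625.
The route Quarry1→M is not used.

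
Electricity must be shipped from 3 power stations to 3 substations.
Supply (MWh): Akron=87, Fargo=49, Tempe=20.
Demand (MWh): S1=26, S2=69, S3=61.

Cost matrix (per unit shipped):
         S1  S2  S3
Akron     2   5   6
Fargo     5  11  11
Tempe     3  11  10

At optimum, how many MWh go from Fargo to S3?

Optimal shipments:
  Akron->S2: 69 × 5 = 345
  Akron->S3: 18 × 6 = 108
  Fargo->S1: 6 × 5 = 30
  Fargo->S3: 43 × 11 = 473
  Tempe->S1: 20 × 3 = 60
Total cost = 1016.
So Fargo→S3 carries 43 MWh.

43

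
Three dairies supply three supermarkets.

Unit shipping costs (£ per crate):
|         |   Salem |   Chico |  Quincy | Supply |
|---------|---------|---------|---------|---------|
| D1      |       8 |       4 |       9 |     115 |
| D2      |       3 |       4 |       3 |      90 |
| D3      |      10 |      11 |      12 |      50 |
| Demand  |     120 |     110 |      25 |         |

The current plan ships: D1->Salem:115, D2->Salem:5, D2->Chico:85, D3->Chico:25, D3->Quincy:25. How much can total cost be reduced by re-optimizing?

Current plan cost = 115·8 + 5·3 + 85·4 + 25·11 + 25·12 = £1850.
Optimal plan:
  D1->Salem: 5 × £8 = £40
  D1->Chico: 110 × £4 = £440
  D2->Salem: 65 × £3 = £195
  D2->Quincy: 25 × £3 = £75
  D3->Salem: 50 × £10 = £500
Optimal cost = £1250.
Saving = 1850 − 1250 = £600.

600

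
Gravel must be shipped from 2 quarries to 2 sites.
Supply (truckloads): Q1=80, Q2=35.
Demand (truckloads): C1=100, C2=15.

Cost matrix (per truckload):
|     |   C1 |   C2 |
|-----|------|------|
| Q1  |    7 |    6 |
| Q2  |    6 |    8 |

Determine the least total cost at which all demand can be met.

755

One minimum-cost allocation:
  Q1–C1: 65 × 7 = 455
  Q1–C2: 15 × 6 = 90
  Q2–C1: 35 × 6 = 210
Total = 455 + 90 + 210 = 755.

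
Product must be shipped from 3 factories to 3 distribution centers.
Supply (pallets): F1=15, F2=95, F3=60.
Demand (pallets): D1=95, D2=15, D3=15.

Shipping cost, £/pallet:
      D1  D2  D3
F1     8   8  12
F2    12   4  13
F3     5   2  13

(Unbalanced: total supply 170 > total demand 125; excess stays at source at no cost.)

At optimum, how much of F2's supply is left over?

45

An optimal plan:
  F1–D1: 15 × £8 = £120
  F2–D1: 20 × £12 = £240
  F2–D2: 15 × £4 = £60
  F2–D3: 15 × £13 = £195
  F3–D1: 60 × £5 = £300
Total cost = £915.
F2 ships 50 of its 95, leaving 45.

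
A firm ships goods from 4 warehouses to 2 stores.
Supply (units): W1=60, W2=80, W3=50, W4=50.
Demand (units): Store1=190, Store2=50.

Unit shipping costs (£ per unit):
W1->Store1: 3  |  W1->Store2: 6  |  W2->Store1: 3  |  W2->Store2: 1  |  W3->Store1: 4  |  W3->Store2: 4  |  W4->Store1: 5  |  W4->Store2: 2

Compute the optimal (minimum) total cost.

720

A cheapest plan:
  W1→Store1: 60 × £3 = £180
  W2→Store1: 80 × £3 = £240
  W3→Store1: 50 × £4 = £200
  W4→Store2: 50 × £2 = £100
Total = 180 + 240 + 200 + 100 = £720.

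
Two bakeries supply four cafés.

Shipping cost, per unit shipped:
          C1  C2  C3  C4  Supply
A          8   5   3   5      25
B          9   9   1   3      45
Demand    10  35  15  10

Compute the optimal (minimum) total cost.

350

An optimal shipping plan:
  A->C2: 25 trays
  B->C1: 10 trays
  B->C2: 10 trays
  B->C3: 15 trays
  B->C4: 10 trays
Total cost = 350.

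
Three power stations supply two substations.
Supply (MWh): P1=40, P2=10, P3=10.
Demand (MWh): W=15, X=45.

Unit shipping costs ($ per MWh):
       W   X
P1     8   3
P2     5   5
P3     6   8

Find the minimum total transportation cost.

Optimal allocation:
  P1→X: 40 MWh
  P2→W: 5 MWh
  P2→X: 5 MWh
  P3→W: 10 MWh
Total cost = $230.

230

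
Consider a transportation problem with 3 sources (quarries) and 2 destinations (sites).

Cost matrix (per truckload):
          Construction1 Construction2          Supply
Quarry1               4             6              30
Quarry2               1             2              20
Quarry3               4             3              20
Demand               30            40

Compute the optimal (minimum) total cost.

A cheapest plan:
  Quarry1–Construction1: 30 × 4 = 120
  Quarry2–Construction2: 20 × 2 = 40
  Quarry3–Construction2: 20 × 3 = 60
Total = 120 + 40 + 60 = 220.
(Supply check: Quarry1 ships 30; Quarry2 ships 20; Quarry3 ships 20.)

220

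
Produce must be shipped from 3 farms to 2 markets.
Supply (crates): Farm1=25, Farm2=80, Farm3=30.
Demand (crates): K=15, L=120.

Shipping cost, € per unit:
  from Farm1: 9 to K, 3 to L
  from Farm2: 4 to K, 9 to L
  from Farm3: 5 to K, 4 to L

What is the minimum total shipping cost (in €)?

A cheapest plan:
  Farm1 to L: 25 × €3 = €75
  Farm2 to K: 15 × €4 = €60
  Farm2 to L: 65 × €9 = €585
  Farm3 to L: 30 × €4 = €120
Total = 75 + 60 + 585 + 120 = €840.

840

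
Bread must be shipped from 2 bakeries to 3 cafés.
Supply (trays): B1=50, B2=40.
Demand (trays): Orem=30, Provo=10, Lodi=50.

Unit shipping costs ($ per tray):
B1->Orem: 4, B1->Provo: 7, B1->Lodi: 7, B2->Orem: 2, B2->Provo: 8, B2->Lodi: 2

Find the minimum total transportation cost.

340

An optimal shipping plan:
  B1->Orem: 30 × $4 = $120
  B1->Provo: 10 × $7 = $70
  B1->Lodi: 10 × $7 = $70
  B2->Lodi: 40 × $2 = $80
Total = 120 + 70 + 70 + 80 = $340.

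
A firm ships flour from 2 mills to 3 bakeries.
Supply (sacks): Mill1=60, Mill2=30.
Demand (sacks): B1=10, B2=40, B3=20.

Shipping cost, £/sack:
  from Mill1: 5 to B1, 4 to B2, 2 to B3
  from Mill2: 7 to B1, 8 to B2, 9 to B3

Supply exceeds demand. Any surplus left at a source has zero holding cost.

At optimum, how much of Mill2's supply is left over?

20

Minimum-cost shipments:
  Mill1→B2: 40 sacks
  Mill1→B3: 20 sacks
  Mill2→B1: 10 sacks
Total cost = £270.
Mill2 ships 10 of its 30, leaving 20.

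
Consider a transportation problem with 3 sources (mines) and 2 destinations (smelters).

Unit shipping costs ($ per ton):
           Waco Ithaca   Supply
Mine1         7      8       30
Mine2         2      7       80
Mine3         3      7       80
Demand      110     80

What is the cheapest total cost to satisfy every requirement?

840

One minimum-cost allocation:
  Mine1->Ithaca: 30 tons
  Mine2->Waco: 80 tons
  Mine3->Waco: 30 tons
  Mine3->Ithaca: 50 tons
Total cost = $840.
(Supply check: Mine1 ships 30; Mine2 ships 80; Mine3 ships 80.)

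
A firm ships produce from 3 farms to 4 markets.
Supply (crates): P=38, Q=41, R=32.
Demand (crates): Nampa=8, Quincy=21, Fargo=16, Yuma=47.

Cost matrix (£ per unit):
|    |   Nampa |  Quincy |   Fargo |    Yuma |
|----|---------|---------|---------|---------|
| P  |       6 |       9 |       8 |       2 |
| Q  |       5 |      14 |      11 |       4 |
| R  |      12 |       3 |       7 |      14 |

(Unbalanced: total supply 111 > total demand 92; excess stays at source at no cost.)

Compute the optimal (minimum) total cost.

342

An optimal shipping plan:
  P to Fargo: 5 × £8 = £40
  P to Yuma: 33 × £2 = £66
  Q to Nampa: 8 × £5 = £40
  Q to Yuma: 14 × £4 = £56
  R to Quincy: 21 × £3 = £63
  R to Fargo: 11 × £7 = £77
Total = 40 + 66 + 40 + 56 + 63 + 77 = £342.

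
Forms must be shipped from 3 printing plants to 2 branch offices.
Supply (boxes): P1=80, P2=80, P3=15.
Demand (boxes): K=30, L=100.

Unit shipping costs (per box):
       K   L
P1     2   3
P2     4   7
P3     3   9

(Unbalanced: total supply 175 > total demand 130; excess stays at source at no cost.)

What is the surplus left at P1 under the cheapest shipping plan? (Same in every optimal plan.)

Minimum-cost shipments:
  P1 to L: 80 × 3 = 240
  P2 to K: 15 × 4 = 60
  P2 to L: 20 × 7 = 140
  P3 to K: 15 × 3 = 45
Total cost = 485.
P1 ships 80 of its 80, leaving 0.

0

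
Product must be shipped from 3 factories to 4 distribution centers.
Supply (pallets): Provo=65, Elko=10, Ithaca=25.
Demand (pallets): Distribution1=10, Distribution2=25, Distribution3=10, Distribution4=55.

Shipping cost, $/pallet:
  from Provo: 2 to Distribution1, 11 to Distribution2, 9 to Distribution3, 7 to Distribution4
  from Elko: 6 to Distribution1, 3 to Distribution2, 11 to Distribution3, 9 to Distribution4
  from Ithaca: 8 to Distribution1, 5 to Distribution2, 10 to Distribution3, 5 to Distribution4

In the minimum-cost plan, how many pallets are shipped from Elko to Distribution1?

Solving gives:
  Provo->Distribution1: 10 × $2 = $20
  Provo->Distribution3: 10 × $9 = $90
  Provo->Distribution4: 45 × $7 = $315
  Elko->Distribution2: 10 × $3 = $30
  Ithaca->Distribution2: 15 × $5 = $75
  Ithaca->Distribution4: 10 × $5 = $50
Total cost = $580.
The route Elko→Distribution1 is not used.

0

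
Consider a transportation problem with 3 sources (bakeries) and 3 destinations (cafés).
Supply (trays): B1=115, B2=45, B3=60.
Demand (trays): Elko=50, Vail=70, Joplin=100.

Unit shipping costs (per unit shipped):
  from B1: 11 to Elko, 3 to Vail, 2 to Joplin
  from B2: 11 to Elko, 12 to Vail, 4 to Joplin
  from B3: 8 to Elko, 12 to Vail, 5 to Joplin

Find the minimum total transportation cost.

A cheapest plan:
  B1–Vail: 70 × 3 = 210
  B1–Joplin: 45 × 2 = 90
  B2–Joplin: 45 × 4 = 180
  B3–Elko: 50 × 8 = 400
  B3–Joplin: 10 × 5 = 50
Total = 210 + 90 + 180 + 400 + 50 = 930.

930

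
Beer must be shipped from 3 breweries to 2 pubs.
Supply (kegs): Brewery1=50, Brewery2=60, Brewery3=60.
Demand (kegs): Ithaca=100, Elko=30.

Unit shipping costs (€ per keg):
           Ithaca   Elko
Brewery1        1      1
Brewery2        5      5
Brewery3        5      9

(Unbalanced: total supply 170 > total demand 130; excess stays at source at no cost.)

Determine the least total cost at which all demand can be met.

A cheapest plan:
  Brewery1 to Ithaca: 20 × €1 = €20
  Brewery1 to Elko: 30 × €1 = €30
  Brewery2 to Ithaca: 20 × €5 = €100
  Brewery3 to Ithaca: 60 × €5 = €300
Total = 20 + 30 + 100 + 300 = €450.
(Supply check: Brewery1 ships 50; Brewery2 ships 20; Brewery3 ships 60.)

450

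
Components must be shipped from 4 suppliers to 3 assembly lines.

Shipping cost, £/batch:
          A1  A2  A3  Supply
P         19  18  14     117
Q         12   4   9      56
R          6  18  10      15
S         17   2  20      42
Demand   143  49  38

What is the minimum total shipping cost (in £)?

2823

One minimum-cost allocation:
  P→A1: 79 batches
  P→A3: 38 batches
  Q→A1: 49 batches
  Q→A2: 7 batches
  R→A1: 15 batches
  S→A2: 42 batches
Total cost = £2823.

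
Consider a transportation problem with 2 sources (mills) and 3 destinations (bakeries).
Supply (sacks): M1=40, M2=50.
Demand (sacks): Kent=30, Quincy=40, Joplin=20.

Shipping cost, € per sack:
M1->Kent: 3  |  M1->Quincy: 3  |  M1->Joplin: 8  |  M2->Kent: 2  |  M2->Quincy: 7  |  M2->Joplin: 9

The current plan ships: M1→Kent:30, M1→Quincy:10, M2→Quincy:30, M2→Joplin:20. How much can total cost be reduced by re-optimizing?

Current plan cost = 30·3 + 10·3 + 30·7 + 20·9 = €510.
Optimal plan:
  M1->Quincy: 40 sacks
  M2->Kent: 30 sacks
  M2->Joplin: 20 sacks
Optimal cost = €360.
Saving = 510 − 360 = €150.

150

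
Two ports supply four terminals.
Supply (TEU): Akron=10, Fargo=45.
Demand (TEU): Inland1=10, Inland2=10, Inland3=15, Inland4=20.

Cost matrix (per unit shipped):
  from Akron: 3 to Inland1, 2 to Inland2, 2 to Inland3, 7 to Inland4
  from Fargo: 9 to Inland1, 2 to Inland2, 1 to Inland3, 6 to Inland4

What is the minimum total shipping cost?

185

One minimum-cost allocation:
  Akron–Inland1: 10 × 3 = 30
  Fargo–Inland2: 10 × 2 = 20
  Fargo–Inland3: 15 × 1 = 15
  Fargo–Inland4: 20 × 6 = 120
Total = 30 + 20 + 15 + 120 = 185.
(Supply check: Akron ships 10; Fargo ships 45.)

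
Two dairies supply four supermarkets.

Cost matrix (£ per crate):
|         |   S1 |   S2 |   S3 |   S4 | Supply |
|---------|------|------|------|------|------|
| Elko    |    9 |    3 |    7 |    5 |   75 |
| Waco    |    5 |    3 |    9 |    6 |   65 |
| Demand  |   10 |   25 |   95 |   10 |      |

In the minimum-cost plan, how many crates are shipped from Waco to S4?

Solving gives:
  Elko to S3: 75 × £7 = £525
  Waco to S1: 10 × £5 = £50
  Waco to S2: 25 × £3 = £75
  Waco to S3: 20 × £9 = £180
  Waco to S4: 10 × £6 = £60
Total cost = £890.
So Waco→S4 carries 10 crates.

10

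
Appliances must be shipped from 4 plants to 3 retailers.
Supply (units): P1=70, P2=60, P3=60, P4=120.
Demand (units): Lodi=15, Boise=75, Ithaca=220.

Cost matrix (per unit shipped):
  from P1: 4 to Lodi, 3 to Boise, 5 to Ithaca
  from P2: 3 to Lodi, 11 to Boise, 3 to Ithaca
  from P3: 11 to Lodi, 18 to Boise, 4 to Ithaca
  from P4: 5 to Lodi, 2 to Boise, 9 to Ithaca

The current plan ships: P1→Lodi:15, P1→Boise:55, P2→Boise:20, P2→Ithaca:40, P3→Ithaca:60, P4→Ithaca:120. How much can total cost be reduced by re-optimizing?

620

Current plan cost = 15·4 + 55·3 + 20·11 + 40·3 + 60·4 + 120·9 = 1885.
Optimal plan:
  P1→Ithaca: 70 × 5 = 350
  P2→Ithaca: 60 × 3 = 180
  P3→Ithaca: 60 × 4 = 240
  P4→Lodi: 15 × 5 = 75
  P4→Boise: 75 × 2 = 150
  P4→Ithaca: 30 × 9 = 270
Optimal cost = 1265.
Saving = 1885 − 1265 = 620.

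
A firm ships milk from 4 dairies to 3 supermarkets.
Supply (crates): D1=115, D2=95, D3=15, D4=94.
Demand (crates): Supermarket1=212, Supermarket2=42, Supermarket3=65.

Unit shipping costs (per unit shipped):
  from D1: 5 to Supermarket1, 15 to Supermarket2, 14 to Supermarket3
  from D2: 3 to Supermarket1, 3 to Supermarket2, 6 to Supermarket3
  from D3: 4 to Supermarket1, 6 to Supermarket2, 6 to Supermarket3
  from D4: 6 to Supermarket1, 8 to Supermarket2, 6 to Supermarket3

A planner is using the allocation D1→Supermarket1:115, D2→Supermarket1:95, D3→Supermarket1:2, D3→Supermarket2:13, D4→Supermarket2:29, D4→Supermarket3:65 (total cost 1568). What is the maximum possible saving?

Current plan cost = 115·5 + 95·3 + 2·4 + 13·6 + 29·8 + 65·6 = 1568.
Optimal plan:
  D1->Supermarket1: 115 × 5 = 575
  D2->Supermarket1: 53 × 3 = 159
  D2->Supermarket2: 42 × 3 = 126
  D3->Supermarket1: 15 × 4 = 60
  D4->Supermarket1: 29 × 6 = 174
  D4->Supermarket3: 65 × 6 = 390
Optimal cost = 1484.
Saving = 1568 − 1484 = 84.

84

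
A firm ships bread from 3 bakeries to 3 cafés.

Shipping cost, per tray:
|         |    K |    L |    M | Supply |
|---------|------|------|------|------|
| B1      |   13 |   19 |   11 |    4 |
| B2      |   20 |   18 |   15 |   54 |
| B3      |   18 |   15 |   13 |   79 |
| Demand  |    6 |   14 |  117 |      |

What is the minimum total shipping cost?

1927

A cheapest plan:
  B1->K: 4 trays
  B2->M: 54 trays
  B3->K: 2 trays
  B3->L: 14 trays
  B3->M: 63 trays
Total cost = 1927.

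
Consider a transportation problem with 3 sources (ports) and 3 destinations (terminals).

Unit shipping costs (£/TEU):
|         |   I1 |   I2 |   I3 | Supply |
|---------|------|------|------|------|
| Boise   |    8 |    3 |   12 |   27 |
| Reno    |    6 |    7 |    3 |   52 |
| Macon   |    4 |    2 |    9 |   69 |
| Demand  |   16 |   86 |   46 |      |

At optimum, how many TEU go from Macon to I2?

59

The minimum-cost plan:
  Boise to I2: 27 × £3 = £81
  Reno to I1: 6 × £6 = £36
  Reno to I3: 46 × £3 = £138
  Macon to I1: 10 × £4 = £40
  Macon to I2: 59 × £2 = £118
Total cost = £413.
So Macon→I2 carries 59 TEU.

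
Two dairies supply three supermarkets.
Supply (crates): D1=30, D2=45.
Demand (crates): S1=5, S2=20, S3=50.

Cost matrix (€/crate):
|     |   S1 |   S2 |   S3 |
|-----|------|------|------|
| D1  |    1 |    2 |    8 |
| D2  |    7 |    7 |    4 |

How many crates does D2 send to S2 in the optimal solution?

0

The minimum-cost plan:
  D1→S1: 5 × €1 = €5
  D1→S2: 20 × €2 = €40
  D1→S3: 5 × €8 = €40
  D2→S3: 45 × €4 = €180
Total cost = €265.
The route D2→S2 is not used.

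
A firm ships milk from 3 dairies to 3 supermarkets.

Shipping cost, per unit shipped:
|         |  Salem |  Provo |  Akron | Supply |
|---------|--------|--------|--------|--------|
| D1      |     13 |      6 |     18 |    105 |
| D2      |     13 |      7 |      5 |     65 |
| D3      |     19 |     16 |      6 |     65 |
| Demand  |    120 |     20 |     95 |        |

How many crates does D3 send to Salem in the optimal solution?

0

Optimal shipments:
  D1->Salem: 85 × 13 = 1105
  D1->Provo: 20 × 6 = 120
  D2->Salem: 35 × 13 = 455
  D2->Akron: 30 × 5 = 150
  D3->Akron: 65 × 6 = 390
Total cost = 2220.
The route D3→Salem is not used.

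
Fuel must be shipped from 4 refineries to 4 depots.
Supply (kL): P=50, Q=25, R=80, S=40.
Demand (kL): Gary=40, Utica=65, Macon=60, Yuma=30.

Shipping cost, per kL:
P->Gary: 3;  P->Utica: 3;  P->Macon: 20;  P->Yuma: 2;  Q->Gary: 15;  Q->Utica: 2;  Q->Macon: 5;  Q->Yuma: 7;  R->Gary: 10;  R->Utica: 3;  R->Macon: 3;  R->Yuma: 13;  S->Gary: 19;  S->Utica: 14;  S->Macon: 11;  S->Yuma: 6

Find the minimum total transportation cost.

Optimal allocation:
  P to Gary: 40 kL
  P to Utica: 10 kL
  Q to Utica: 25 kL
  R to Utica: 30 kL
  R to Macon: 50 kL
  S to Macon: 10 kL
  S to Yuma: 30 kL
Total cost = 730.

730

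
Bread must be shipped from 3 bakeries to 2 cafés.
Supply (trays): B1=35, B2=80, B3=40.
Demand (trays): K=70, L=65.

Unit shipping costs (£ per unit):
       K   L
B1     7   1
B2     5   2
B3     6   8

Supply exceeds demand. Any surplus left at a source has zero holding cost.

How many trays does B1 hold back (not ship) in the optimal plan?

An optimal plan:
  B1->L: 35 trays
  B2->K: 50 trays
  B2->L: 30 trays
  B3->K: 20 trays
Total cost = £465.
B1 ships 35 of its 35, leaving 0.

0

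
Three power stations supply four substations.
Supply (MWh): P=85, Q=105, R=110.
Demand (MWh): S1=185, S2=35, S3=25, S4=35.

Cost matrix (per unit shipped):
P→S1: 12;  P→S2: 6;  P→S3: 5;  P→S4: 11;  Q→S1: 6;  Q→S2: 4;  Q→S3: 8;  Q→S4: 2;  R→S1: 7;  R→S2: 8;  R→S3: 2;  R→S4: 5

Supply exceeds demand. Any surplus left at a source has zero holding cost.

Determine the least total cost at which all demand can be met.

Optimal allocation:
  P->S1: 5 × 12 = 60
  P->S2: 35 × 6 = 210
  P->S3: 25 × 5 = 125
  Q->S1: 70 × 6 = 420
  Q->S4: 35 × 2 = 70
  R->S1: 110 × 7 = 770
Total = 60 + 210 + 125 + 420 + 70 + 770 = 1655.

1655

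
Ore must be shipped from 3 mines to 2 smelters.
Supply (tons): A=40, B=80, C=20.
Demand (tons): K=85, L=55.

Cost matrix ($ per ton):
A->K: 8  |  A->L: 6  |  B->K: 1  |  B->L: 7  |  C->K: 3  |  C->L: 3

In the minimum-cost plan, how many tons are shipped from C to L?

The minimum-cost plan:
  A–L: 40 × $6 = $240
  B–K: 80 × $1 = $80
  C–K: 5 × $3 = $15
  C–L: 15 × $3 = $45
Total cost = $380.
So C→L carries 15 tons.

15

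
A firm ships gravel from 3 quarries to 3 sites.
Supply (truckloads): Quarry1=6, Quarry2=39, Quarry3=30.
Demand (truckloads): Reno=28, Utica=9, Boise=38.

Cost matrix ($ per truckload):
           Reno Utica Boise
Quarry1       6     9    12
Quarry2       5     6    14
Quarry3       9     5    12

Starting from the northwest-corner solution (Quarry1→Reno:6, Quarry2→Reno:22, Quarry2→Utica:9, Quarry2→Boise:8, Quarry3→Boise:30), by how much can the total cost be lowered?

18

Current plan cost = 6·6 + 22·5 + 9·6 + 8·14 + 30·12 = $672.
Optimal plan:
  Quarry1–Boise: 6 truckloads
  Quarry2–Reno: 28 truckloads
  Quarry2–Utica: 9 truckloads
  Quarry2–Boise: 2 truckloads
  Quarry3–Boise: 30 truckloads
Optimal cost = $654.
Saving = 672 − 654 = $18.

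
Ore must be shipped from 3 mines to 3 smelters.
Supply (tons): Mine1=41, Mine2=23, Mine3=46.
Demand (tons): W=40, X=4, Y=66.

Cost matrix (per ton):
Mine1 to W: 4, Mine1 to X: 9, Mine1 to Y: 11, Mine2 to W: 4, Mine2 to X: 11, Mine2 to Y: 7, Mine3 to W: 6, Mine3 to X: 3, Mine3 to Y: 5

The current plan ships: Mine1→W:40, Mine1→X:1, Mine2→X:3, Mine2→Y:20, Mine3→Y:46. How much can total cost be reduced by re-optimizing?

Current plan cost = 40·4 + 1·9 + 3·11 + 20·7 + 46·5 = 572.
Optimal plan:
  Mine1->W: 40 tons
  Mine1->Y: 1 tons
  Mine2->Y: 23 tons
  Mine3->X: 4 tons
  Mine3->Y: 42 tons
Optimal cost = 554.
Saving = 572 − 554 = 18.

18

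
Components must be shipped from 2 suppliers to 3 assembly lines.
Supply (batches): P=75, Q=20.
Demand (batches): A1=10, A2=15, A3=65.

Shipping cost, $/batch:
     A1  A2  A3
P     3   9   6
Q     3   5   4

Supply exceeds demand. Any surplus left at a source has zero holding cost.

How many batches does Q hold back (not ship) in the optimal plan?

0

Minimum-cost shipments:
  P–A1: 10 batches
  P–A3: 60 batches
  Q–A2: 15 batches
  Q–A3: 5 batches
Total cost = $485.
Q ships 20 of its 20, leaving 0.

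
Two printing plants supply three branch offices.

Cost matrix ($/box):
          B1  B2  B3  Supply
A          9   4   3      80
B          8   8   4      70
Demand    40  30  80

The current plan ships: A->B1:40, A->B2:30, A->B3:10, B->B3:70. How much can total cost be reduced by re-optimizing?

Current plan cost = 40·9 + 30·4 + 10·3 + 70·4 = $790.
Optimal plan:
  A->B2: 30 × $4 = $120
  A->B3: 50 × $3 = $150
  B->B1: 40 × $8 = $320
  B->B3: 30 × $4 = $120
Optimal cost = $710.
Saving = 790 − 710 = $80.

80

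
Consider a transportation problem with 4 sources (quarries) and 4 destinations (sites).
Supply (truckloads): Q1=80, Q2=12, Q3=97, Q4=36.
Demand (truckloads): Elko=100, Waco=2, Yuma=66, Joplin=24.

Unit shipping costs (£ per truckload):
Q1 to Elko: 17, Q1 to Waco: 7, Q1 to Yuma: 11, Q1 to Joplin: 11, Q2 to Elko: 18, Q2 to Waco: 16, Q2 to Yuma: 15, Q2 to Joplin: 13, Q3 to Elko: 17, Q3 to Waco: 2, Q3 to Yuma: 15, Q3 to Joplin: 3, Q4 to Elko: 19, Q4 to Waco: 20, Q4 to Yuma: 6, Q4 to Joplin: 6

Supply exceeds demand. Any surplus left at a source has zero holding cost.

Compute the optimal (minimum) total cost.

A cheapest plan:
  Q1–Elko: 50 × £17 = £850
  Q1–Yuma: 30 × £11 = £330
  Q3–Elko: 50 × £17 = £850
  Q3–Waco: 2 × £2 = £4
  Q3–Joplin: 24 × £3 = £72
  Q4–Yuma: 36 × £6 = £216
Total = 850 + 330 + 850 + 4 + 72 + 216 = £2322.
(Supply check: Q1 ships 80; Q2 ships 0; Q3 ships 76; Q4 ships 36.)

2322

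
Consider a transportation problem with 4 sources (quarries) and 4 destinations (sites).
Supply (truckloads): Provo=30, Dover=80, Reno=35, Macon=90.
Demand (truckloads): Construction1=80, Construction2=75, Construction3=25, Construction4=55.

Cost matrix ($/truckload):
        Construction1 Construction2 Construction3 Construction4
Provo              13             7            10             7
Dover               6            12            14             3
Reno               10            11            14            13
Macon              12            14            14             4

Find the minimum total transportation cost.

An optimal shipping plan:
  Provo to Construction2: 30 × $7 = $210
  Dover to Construction1: 80 × $6 = $480
  Reno to Construction2: 35 × $11 = $385
  Macon to Construction2: 10 × $14 = $140
  Macon to Construction3: 25 × $14 = $350
  Macon to Construction4: 55 × $4 = $220
Total = 210 + 480 + 385 + 140 + 350 + 220 = $1785.

1785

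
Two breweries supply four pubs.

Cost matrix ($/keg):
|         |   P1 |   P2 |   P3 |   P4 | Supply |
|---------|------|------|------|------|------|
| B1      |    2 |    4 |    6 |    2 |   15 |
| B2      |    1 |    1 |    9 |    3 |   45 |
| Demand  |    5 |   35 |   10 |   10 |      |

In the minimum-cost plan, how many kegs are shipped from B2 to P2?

Optimal shipments:
  B1 to P3: 10 kegs
  B1 to P4: 5 kegs
  B2 to P1: 5 kegs
  B2 to P2: 35 kegs
  B2 to P4: 5 kegs
Total cost = $125.
So B2→P2 carries 35 kegs.

35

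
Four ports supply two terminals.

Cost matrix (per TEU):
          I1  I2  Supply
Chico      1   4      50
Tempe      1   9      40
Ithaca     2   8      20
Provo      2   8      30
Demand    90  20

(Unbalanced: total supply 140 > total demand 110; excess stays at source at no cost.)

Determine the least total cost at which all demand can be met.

190

A cheapest plan:
  Chico->I1: 30 × 1 = 30
  Chico->I2: 20 × 4 = 80
  Tempe->I1: 40 × 1 = 40
  Ithaca->I1: 20 × 2 = 40
Total = 30 + 80 + 40 + 40 = 190.
(Supply check: Chico ships 50; Tempe ships 40; Ithaca ships 20; Provo ships 0.)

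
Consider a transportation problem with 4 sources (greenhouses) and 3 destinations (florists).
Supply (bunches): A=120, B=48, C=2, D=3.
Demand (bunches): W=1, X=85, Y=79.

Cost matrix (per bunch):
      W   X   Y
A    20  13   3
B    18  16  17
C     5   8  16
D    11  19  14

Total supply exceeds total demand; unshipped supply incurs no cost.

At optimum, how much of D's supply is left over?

An optimal plan:
  A->X: 41 bunches
  A->Y: 79 bunches
  B->X: 42 bunches
  C->X: 2 bunches
  D->W: 1 bunches
Total cost = 1469.
D ships 1 of its 3, leaving 2.

2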